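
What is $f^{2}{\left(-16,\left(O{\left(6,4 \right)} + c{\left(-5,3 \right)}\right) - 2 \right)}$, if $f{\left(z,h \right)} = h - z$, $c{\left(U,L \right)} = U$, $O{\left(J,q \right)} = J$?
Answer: $225$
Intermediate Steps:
$f^{2}{\left(-16,\left(O{\left(6,4 \right)} + c{\left(-5,3 \right)}\right) - 2 \right)} = \left(\left(\left(6 - 5\right) - 2\right) - -16\right)^{2} = \left(\left(1 - 2\right) + 16\right)^{2} = \left(-1 + 16\right)^{2} = 15^{2} = 225$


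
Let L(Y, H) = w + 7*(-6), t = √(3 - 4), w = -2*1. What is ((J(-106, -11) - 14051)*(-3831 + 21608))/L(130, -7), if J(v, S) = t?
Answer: 249784627/44 - 17777*I/44 ≈ 5.6769e+6 - 404.02*I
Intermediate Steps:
w = -2
t = I (t = √(-1) = I ≈ 1.0*I)
J(v, S) = I
L(Y, H) = -44 (L(Y, H) = -2 + 7*(-6) = -2 - 42 = -44)
((J(-106, -11) - 14051)*(-3831 + 21608))/L(130, -7) = ((I - 14051)*(-3831 + 21608))/(-44) = ((-14051 + I)*17777)*(-1/44) = (-249784627 + 17777*I)*(-1/44) = 249784627/44 - 17777*I/44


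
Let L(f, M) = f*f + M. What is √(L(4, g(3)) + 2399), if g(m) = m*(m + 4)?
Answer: 2*√609 ≈ 49.356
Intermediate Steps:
g(m) = m*(4 + m)
L(f, M) = M + f² (L(f, M) = f² + M = M + f²)
√(L(4, g(3)) + 2399) = √((3*(4 + 3) + 4²) + 2399) = √((3*7 + 16) + 2399) = √((21 + 16) + 2399) = √(37 + 2399) = √2436 = 2*√609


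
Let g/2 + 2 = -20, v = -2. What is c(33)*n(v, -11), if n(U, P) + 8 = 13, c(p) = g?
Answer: -220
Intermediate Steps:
g = -44 (g = -4 + 2*(-20) = -4 - 40 = -44)
c(p) = -44
n(U, P) = 5 (n(U, P) = -8 + 13 = 5)
c(33)*n(v, -11) = -44*5 = -220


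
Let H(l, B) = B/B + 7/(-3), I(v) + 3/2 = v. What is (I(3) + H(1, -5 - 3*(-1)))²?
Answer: 1/36 ≈ 0.027778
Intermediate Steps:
I(v) = -3/2 + v
H(l, B) = -4/3 (H(l, B) = 1 + 7*(-⅓) = 1 - 7/3 = -4/3)
(I(3) + H(1, -5 - 3*(-1)))² = ((-3/2 + 3) - 4/3)² = (3/2 - 4/3)² = (⅙)² = 1/36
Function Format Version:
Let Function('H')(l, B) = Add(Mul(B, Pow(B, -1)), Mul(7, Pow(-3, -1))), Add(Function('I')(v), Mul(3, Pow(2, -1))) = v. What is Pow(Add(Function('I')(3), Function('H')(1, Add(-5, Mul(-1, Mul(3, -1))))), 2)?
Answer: Rational(1, 36) ≈ 0.027778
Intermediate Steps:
Function('I')(v) = Add(Rational(-3, 2), v)
Function('H')(l, B) = Rational(-4, 3) (Function('H')(l, B) = Add(1, Mul(7, Rational(-1, 3))) = Add(1, Rational(-7, 3)) = Rational(-4, 3))
Pow(Add(Function('I')(3), Function('H')(1, Add(-5, Mul(-1, Mul(3, -1))))), 2) = Pow(Add(Add(Rational(-3, 2), 3), Rational(-4, 3)), 2) = Pow(Add(Rational(3, 2), Rational(-4, 3)), 2) = Pow(Rational(1, 6), 2) = Rational(1, 36)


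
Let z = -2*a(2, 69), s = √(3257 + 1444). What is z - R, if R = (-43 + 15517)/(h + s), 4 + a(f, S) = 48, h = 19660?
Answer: -34317177952/386510899 + 15474*√4701/386510899 ≈ -88.784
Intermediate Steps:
a(f, S) = 44 (a(f, S) = -4 + 48 = 44)
s = √4701 ≈ 68.564
z = -88 (z = -2*44 = -88)
R = 15474/(19660 + √4701) (R = (-43 + 15517)/(19660 + √4701) = 15474/(19660 + √4701) ≈ 0.78434)
z - R = -88 - (304218840/386510899 - 15474*√4701/386510899) = -88 + (-304218840/386510899 + 15474*√4701/386510899) = -34317177952/386510899 + 15474*√4701/386510899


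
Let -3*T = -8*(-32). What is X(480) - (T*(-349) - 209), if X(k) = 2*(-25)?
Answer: -88867/3 ≈ -29622.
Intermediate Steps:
T = -256/3 (T = -(-8)*(-32)/3 = -1/3*256 = -256/3 ≈ -85.333)
X(k) = -50
X(480) - (T*(-349) - 209) = -50 - (-256/3*(-349) - 209) = -50 - (89344/3 - 209) = -50 - 1*88717/3 = -50 - 88717/3 = -88867/3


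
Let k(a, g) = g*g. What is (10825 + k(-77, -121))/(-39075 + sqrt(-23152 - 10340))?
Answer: -331694650/508963039 - 50932*I*sqrt(8373)/1526889117 ≈ -0.65171 - 0.0030523*I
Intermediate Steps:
k(a, g) = g**2
(10825 + k(-77, -121))/(-39075 + sqrt(-23152 - 10340)) = (10825 + (-121)**2)/(-39075 + sqrt(-23152 - 10340)) = (10825 + 14641)/(-39075 + sqrt(-33492)) = 25466/(-39075 + 2*I*sqrt(8373))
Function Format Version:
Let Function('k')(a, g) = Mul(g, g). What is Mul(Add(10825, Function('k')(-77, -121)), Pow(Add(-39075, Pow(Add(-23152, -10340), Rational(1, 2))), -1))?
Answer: Add(Rational(-331694650, 508963039), Mul(Rational(-50932, 1526889117), I, Pow(8373, Rational(1, 2)))) ≈ Add(-0.65171, Mul(-0.0030523, I))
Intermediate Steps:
Function('k')(a, g) = Pow(g, 2)
Mul(Add(10825, Function('k')(-77, -121)), Pow(Add(-39075, Pow(Add(-23152, -10340), Rational(1, 2))), -1)) = Mul(Add(10825, Pow(-121, 2)), Pow(Add(-39075, Pow(Add(-23152, -10340), Rational(1, 2))), -1)) = Mul(Add(10825, 14641), Pow(Add(-39075, Pow(-33492, Rational(1, 2))), -1)) = Mul(25466, Pow(Add(-39075, Mul(2, I, Pow(8373, Rational(1, 2)))), -1))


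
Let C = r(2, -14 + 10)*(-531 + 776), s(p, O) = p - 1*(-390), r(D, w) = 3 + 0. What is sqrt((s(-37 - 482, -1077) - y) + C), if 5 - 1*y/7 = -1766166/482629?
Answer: sqrt(2592584462737)/68947 ≈ 23.353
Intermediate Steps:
r(D, w) = 3
s(p, O) = 390 + p (s(p, O) = p + 390 = 390 + p)
y = 4179311/68947 (y = 35 - (-12363162)/482629 = 35 - 7*(-1766166/482629) = 35 + 1766166/68947 = 4179311/68947 ≈ 60.616)
C = 735 (C = 3*(-531 + 776) = 3*245 = 735)
sqrt((s(-37 - 482, -1077) - y) + C) = sqrt(((390 + (-37 - 482)) - 1*4179311/68947) + 735) = sqrt(((390 - 519) - 4179311/68947) + 735) = sqrt((-129 - 4179311/68947) + 735) = sqrt(-13073474/68947 + 735) = sqrt(37602571/68947) = sqrt(2592584462737)/68947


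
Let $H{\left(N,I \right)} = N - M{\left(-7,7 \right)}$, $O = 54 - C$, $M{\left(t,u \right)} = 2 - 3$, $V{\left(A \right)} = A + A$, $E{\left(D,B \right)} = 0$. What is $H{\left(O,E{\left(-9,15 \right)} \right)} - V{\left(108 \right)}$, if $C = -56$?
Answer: $-105$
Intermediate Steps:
$V{\left(A \right)} = 2 A$
$M{\left(t,u \right)} = -1$ ($M{\left(t,u \right)} = 2 - 3 = -1$)
$O = 110$ ($O = 54 - -56 = 54 + 56 = 110$)
$H{\left(N,I \right)} = 1 + N$ ($H{\left(N,I \right)} = N - -1 = N + 1 = 1 + N$)
$H{\left(O,E{\left(-9,15 \right)} \right)} - V{\left(108 \right)} = \left(1 + 110\right) - 2 \cdot 108 = 111 - 216 = -105$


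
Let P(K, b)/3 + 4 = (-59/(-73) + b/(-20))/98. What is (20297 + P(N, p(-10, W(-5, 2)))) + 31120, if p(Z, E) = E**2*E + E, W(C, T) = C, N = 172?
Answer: 735505941/14308 ≈ 51405.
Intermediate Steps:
p(Z, E) = E + E**3 (p(Z, E) = E**3 + E = E + E**3)
P(K, b) = -85671/7154 - 3*b/1960 (P(K, b) = -12 + 3*((-59/(-73) + b/(-20))/98) = -12 + 3*((-59*(-1/73) + b*(-1/20))*(1/98)) = -12 + 3*((59/73 - b/20)*(1/98)) = -12 + 3*(59/7154 - b/1960) = -12 + (177/7154 - 3*b/1960) = -85671/7154 - 3*b/1960)
(20297 + P(N, p(-10, W(-5, 2)))) + 31120 = (20297 + (-85671/7154 - 3*(-5 + (-5)**3)/1960)) + 31120 = (20297 + (-85671/7154 - 3*(-5 - 125)/1960)) + 31120 = (20297 + (-85671/7154 - 3/1960*(-130))) + 31120 = (20297 + (-85671/7154 + 39/196)) + 31120 = (20297 - 168495/14308) + 31120 = 290240981/14308 + 31120 = 735505941/14308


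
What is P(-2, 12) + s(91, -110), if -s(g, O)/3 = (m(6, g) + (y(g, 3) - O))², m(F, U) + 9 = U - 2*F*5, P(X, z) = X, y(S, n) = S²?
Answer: -212335709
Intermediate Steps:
m(F, U) = -9 + U - 10*F (m(F, U) = -9 + (U - 2*F*5) = -9 + (U - 10*F) = -9 + U - 10*F)
s(g, O) = -3*(-69 + g + g² - O)² (s(g, O) = -3*((-9 + g - 10*6) + (g² - O))² = -3*((-9 + g - 60) + (g² - O))² = -3*((-69 + g) + (g² - O))² = -3*(-69 + g + g² - O)²)
P(-2, 12) + s(91, -110) = -2 - 3*(69 - 110 - 1*91 - 1*91²)² = -2 - 3*(69 - 110 - 91 - 1*8281)² = -2 - 3*(69 - 110 - 91 - 8281)² = -2 - 3*(-8413)² = -2 - 3*70778569 = -2 - 212335707 = -212335709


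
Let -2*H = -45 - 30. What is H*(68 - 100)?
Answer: -1200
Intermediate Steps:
H = 75/2 (H = -(-45 - 30)/2 = -½*(-75) = 75/2 ≈ 37.500)
H*(68 - 100) = 75*(68 - 100)/2 = (75/2)*(-32) = -1200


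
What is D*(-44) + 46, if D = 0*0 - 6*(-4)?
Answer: -1010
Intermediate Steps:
D = 24 (D = 0 + 24 = 24)
D*(-44) + 46 = 24*(-44) + 46 = -1056 + 46 = -1010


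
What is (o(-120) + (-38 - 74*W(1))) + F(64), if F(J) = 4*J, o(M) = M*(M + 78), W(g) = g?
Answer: 5184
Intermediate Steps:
o(M) = M*(78 + M)
(o(-120) + (-38 - 74*W(1))) + F(64) = (-120*(78 - 120) + (-38 - 74*1)) + 4*64 = (-120*(-42) + (-38 - 74)) + 256 = (5040 - 112) + 256 = 4928 + 256 = 5184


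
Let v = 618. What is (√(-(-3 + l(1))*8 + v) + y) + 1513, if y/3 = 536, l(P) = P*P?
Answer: 3121 + √634 ≈ 3146.2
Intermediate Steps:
l(P) = P²
y = 1608 (y = 3*536 = 1608)
(√(-(-3 + l(1))*8 + v) + y) + 1513 = (√(-(-3 + 1²)*8 + 618) + 1608) + 1513 = (√(-(-3 + 1)*8 + 618) + 1608) + 1513 = (√(-(-2)*8 + 618) + 1608) + 1513 = (√(-1*(-16) + 618) + 1608) + 1513 = (√(16 + 618) + 1608) + 1513 = (√634 + 1608) + 1513 = (1608 + √634) + 1513 = 3121 + √634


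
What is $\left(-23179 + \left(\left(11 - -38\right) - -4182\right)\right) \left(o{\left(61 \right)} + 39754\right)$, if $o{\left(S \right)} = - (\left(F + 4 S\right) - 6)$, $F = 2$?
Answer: $-748711272$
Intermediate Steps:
$o{\left(S \right)} = 4 - 4 S$ ($o{\left(S \right)} = - (\left(2 + 4 S\right) - 6) = - (-4 + 4 S) = 4 - 4 S$)
$\left(-23179 + \left(\left(11 - -38\right) - -4182\right)\right) \left(o{\left(61 \right)} + 39754\right) = \left(-23179 + \left(\left(11 - -38\right) - -4182\right)\right) \left(\left(4 - 244\right) + 39754\right) = \left(-23179 + \left(\left(11 + 38\right) + 4182\right)\right) \left(\left(4 - 244\right) + 39754\right) = \left(-23179 + \left(49 + 4182\right)\right) \left(-240 + 39754\right) = \left(-23179 + 4231\right) 39514 = \left(-18948\right) 39514 = -748711272$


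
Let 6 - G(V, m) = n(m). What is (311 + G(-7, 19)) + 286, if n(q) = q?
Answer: 584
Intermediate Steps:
G(V, m) = 6 - m
(311 + G(-7, 19)) + 286 = (311 + (6 - 1*19)) + 286 = (311 + (6 - 19)) + 286 = (311 - 13) + 286 = 298 + 286 = 584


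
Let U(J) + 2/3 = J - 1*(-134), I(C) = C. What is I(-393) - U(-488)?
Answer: -115/3 ≈ -38.333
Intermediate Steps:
U(J) = 400/3 + J (U(J) = -⅔ + (J - 1*(-134)) = -⅔ + (J + 134) = -⅔ + (134 + J) = 400/3 + J)
I(-393) - U(-488) = -393 - (400/3 - 488) = -393 - 1*(-1064/3) = -393 + 1064/3 = -115/3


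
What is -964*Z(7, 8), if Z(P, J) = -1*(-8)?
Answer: -7712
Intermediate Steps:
Z(P, J) = 8
-964*Z(7, 8) = -964*8 = -7712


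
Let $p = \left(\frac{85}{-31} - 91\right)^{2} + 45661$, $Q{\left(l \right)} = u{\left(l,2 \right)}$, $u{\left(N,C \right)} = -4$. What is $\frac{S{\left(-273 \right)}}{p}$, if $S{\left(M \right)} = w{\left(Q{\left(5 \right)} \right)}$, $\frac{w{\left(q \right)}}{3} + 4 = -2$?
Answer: $- \frac{17298}{52325057} \approx -0.00033059$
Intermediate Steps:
$Q{\left(l \right)} = -4$
$w{\left(q \right)} = -18$ ($w{\left(q \right)} = -12 + 3 \left(-2\right) = -12 - 6 = -18$)
$S{\left(M \right)} = -18$
$p = \frac{52325057}{961}$ ($p = \left(85 \left(- \frac{1}{31}\right) - 91\right)^{2} + 45661 = \left(- \frac{85}{31} - 91\right)^{2} + 45661 = \left(- \frac{2906}{31}\right)^{2} + 45661 = \frac{8444836}{961} + 45661 = \frac{52325057}{961} \approx 54449.0$)
$\frac{S{\left(-273 \right)}}{p} = - \frac{18}{\frac{52325057}{961}} = \left(-18\right) \frac{961}{52325057} = - \frac{17298}{52325057}$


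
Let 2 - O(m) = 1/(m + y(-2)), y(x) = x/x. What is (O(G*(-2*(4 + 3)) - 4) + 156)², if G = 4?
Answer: 86918329/3481 ≈ 24969.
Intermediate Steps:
y(x) = 1
O(m) = 2 - 1/(1 + m) (O(m) = 2 - 1/(m + 1) = 2 - 1/(1 + m))
(O(G*(-2*(4 + 3)) - 4) + 156)² = ((1 + 2*(4*(-2*(4 + 3)) - 4))/(1 + (4*(-2*(4 + 3)) - 4)) + 156)² = ((1 + 2*(4*(-2*7) - 4))/(1 + (4*(-2*7) - 4)) + 156)² = ((1 + 2*(4*(-14) - 4))/(1 + (4*(-14) - 4)) + 156)² = ((1 + 2*(-56 - 4))/(1 + (-56 - 4)) + 156)² = ((1 + 2*(-60))/(1 - 60) + 156)² = ((1 - 120)/(-59) + 156)² = (-1/59*(-119) + 156)² = (119/59 + 156)² = (9323/59)² = 86918329/3481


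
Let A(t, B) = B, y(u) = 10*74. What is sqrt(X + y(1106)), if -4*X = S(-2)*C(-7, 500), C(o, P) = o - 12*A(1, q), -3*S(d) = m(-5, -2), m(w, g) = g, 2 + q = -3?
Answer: sqrt(26322)/6 ≈ 27.040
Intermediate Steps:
q = -5 (q = -2 - 3 = -5)
S(d) = 2/3 (S(d) = -1/3*(-2) = 2/3)
y(u) = 740
C(o, P) = 60 + o (C(o, P) = o - 12*(-5) = o + 60 = 60 + o)
X = -53/6 (X = -(60 - 7)/6 = -53/6 ≈ -8.8333)
sqrt(X + y(1106)) = sqrt(-53/6 + 740) = sqrt(4387/6) = sqrt(26322)/6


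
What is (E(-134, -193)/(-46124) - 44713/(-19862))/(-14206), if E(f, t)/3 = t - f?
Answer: -1032928993/6507164049464 ≈ -0.00015874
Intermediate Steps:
E(f, t) = -3*f + 3*t (E(f, t) = 3*(t - f) = -3*f + 3*t)
(E(-134, -193)/(-46124) - 44713/(-19862))/(-14206) = ((-3*(-134) + 3*(-193))/(-46124) - 44713/(-19862))/(-14206) = ((402 - 579)*(-1/46124) - 44713*(-1/19862))*(-1/14206) = (-177*(-1/46124) + 44713/19862)*(-1/14206) = (177/46124 + 44713/19862)*(-1/14206) = (1032928993/458057444)*(-1/14206) = -1032928993/6507164049464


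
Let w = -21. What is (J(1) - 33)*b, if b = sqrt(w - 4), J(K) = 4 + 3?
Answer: -130*I ≈ -130.0*I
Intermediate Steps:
J(K) = 7
b = 5*I (b = sqrt(-21 - 4) = sqrt(-25) = 5*I ≈ 5.0*I)
(J(1) - 33)*b = (7 - 33)*(5*I) = -130*I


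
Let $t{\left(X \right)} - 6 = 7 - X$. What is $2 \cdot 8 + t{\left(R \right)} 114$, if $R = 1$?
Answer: $1384$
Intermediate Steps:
$t{\left(X \right)} = 13 - X$ ($t{\left(X \right)} = 6 - \left(-7 + X\right) = 13 - X$)
$2 \cdot 8 + t{\left(R \right)} 114 = 2 \cdot 8 + \left(13 - 1\right) 114 = 16 + \left(13 - 1\right) 114 = 16 + 12 \cdot 114 = 16 + 1368 = 1384$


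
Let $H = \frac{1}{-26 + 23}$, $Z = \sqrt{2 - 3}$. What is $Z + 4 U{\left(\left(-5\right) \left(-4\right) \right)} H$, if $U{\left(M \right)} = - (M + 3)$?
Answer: $\frac{92}{3} + i \approx 30.667 + 1.0 i$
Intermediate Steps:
$Z = i$ ($Z = \sqrt{-1} = i \approx 1.0 i$)
$U{\left(M \right)} = -3 - M$ ($U{\left(M \right)} = - (3 + M) = -3 - M$)
$H = - \frac{1}{3}$ ($H = \frac{1}{-3} = - \frac{1}{3} \approx -0.33333$)
$Z + 4 U{\left(\left(-5\right) \left(-4\right) \right)} H = i + 4 \left(-3 - \left(-5\right) \left(-4\right)\right) \left(- \frac{1}{3}\right) = i + 4 \left(-3 - 20\right) \left(- \frac{1}{3}\right) = i + 4 \left(-23\right) \left(- \frac{1}{3}\right) = i - - \frac{92}{3} = i + \frac{92}{3} = \frac{92}{3} + i$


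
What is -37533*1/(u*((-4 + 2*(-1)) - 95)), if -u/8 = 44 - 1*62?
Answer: 12511/4848 ≈ 2.5807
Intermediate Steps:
u = 144 (u = -8*(44 - 1*62) = -8*(44 - 62) = -8*(-18) = 144)
-37533*1/(u*((-4 + 2*(-1)) - 95)) = -37533*1/(144*((-4 + 2*(-1)) - 95)) = -37533*1/(144*((-4 - 2) - 95)) = -37533*1/(144*(-6 - 95)) = -37533/(144*(-101)) = -37533/(-14544) = -37533*(-1/14544) = 12511/4848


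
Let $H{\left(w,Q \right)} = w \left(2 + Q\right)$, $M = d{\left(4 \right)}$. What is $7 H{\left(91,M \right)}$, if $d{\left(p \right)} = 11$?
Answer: $8281$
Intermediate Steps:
$M = 11$
$7 H{\left(91,M \right)} = 7 \cdot 91 \left(2 + 11\right) = 7 \cdot 91 \cdot 13 = 7 \cdot 1183 = 8281$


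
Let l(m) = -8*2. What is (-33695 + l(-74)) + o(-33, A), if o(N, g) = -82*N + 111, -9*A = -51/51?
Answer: -30894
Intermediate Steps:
A = ⅑ (A = -(-17)/(3*51) = -⅑*(-1) = ⅑ ≈ 0.11111)
o(N, g) = 111 - 82*N
l(m) = -16
(-33695 + l(-74)) + o(-33, A) = (-33695 - 16) + (111 - 82*(-33)) = -33711 + (111 + 2706) = -33711 + 2817 = -30894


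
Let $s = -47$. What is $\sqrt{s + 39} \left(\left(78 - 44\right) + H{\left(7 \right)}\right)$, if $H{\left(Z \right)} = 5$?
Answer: $78 i \sqrt{2} \approx 110.31 i$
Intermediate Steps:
$\sqrt{s + 39} \left(\left(78 - 44\right) + H{\left(7 \right)}\right) = \sqrt{-47 + 39} \left(\left(78 - 44\right) + 5\right) = \sqrt{-8} \left(\left(78 - 44\right) + 5\right) = 2 i \sqrt{2} \left(34 + 5\right) = 2 i \sqrt{2} \cdot 39 = 78 i \sqrt{2}$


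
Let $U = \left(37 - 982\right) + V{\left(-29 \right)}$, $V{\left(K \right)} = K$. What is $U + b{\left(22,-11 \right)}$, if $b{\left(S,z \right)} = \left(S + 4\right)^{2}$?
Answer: $-298$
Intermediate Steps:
$b{\left(S,z \right)} = \left(4 + S\right)^{2}$
$U = -974$ ($U = \left(37 - 982\right) - 29 = -945 - 29 = -974$)
$U + b{\left(22,-11 \right)} = -974 + \left(4 + 22\right)^{2} = -974 + 26^{2} = -974 + 676 = -298$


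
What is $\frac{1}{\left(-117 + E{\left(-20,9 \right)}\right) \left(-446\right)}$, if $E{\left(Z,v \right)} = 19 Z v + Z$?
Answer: $\frac{1}{1586422} \approx 6.3035 \cdot 10^{-7}$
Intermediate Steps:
$E{\left(Z,v \right)} = Z + 19 Z v$ ($E{\left(Z,v \right)} = 19 Z v + Z = Z + 19 Z v$)
$\frac{1}{\left(-117 + E{\left(-20,9 \right)}\right) \left(-446\right)} = \frac{1}{\left(-117 - 20 \left(1 + 19 \cdot 9\right)\right) \left(-446\right)} = \frac{1}{\left(-117 - 20 \left(1 + 171\right)\right) \left(-446\right)} = \frac{1}{\left(-117 - 3440\right) \left(-446\right)} = \frac{1}{\left(-3557\right) \left(-446\right)} = \frac{1}{1586422}$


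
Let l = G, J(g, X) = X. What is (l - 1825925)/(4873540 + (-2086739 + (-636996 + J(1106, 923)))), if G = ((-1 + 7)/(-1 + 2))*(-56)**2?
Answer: -1807109/2150728 ≈ -0.84023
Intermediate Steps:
G = 18816 (G = (6/1)*3136 = (6*1)*3136 = 6*3136 = 18816)
l = 18816
(l - 1825925)/(4873540 + (-2086739 + (-636996 + J(1106, 923)))) = (18816 - 1825925)/(4873540 + (-2086739 + (-636996 + 923))) = -1807109/(4873540 + (-2086739 - 636073)) = -1807109/(4873540 - 2722812) = -1807109/2150728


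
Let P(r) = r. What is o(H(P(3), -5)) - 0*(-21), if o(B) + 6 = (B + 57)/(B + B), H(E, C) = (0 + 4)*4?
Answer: -119/32 ≈ -3.7188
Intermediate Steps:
H(E, C) = 16 (H(E, C) = 4*4 = 16)
o(B) = -6 + (57 + B)/(2*B) (o(B) = -6 + (B + 57)/(B + B) = -6 + (57 + B)/((2*B)) = -6 + (57 + B)*(1/(2*B)) = -6 + (57 + B)/(2*B))
o(H(P(3), -5)) - 0*(-21) = (1/2)*(57 - 11*16)/16 - 0*(-21) = (1/2)*(1/16)*(57 - 176) - 1*0 = (1/2)*(1/16)*(-119) + 0 = -119/32 + 0 = -119/32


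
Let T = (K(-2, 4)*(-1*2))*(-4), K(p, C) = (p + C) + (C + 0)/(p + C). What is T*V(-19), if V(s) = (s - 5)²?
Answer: 18432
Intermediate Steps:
K(p, C) = C + p + C/(C + p) (K(p, C) = (C + p) + C/(C + p) = C + p + C/(C + p))
V(s) = (-5 + s)²
T = 32 (T = (((4 + 4² + (-2)² + 2*4*(-2))/(4 - 2))*(-1*2))*(-4) = (((4 + 16 + 4 - 16)/2)*(-2))*(-4) = (((½)*8)*(-2))*(-4) = (4*(-2))*(-4) = -8*(-4) = 32)
T*V(-19) = 32*(-5 - 19)² = 32*(-24)² = 32*576 = 18432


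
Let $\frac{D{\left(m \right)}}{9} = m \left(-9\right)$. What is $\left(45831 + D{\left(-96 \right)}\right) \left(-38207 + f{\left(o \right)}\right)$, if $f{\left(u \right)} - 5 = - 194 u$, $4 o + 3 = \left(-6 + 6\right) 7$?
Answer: $- \frac{4080189591}{2} \approx -2.0401 \cdot 10^{9}$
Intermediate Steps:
$D{\left(m \right)} = - 81 m$ ($D{\left(m \right)} = 9 m \left(-9\right) = 9 \left(- 9 m\right) = - 81 m$)
$o = - \frac{3}{4}$ ($o = - \frac{3}{4} + \frac{\left(-6 + 6\right) 7}{4} = - \frac{3}{4} + \frac{0 \cdot 7}{4} = - \frac{3}{4} + \frac{1}{4} \cdot 0 = - \frac{3}{4} + 0 = - \frac{3}{4} \approx -0.75$)
$f{\left(u \right)} = 5 - 194 u$
$\left(45831 + D{\left(-96 \right)}\right) \left(-38207 + f{\left(o \right)}\right) = \left(45831 - -7776\right) \left(-38207 + \left(5 - - \frac{291}{2}\right)\right) = \left(45831 + 7776\right) \left(-38207 + \left(5 + \frac{291}{2}\right)\right) = 53607 \left(-38207 + \frac{301}{2}\right) = 53607 \left(- \frac{76113}{2}\right) = - \frac{4080189591}{2}$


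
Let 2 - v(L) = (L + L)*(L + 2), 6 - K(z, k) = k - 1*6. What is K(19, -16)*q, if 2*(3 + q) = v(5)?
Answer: -1036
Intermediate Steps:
K(z, k) = 12 - k (K(z, k) = 6 - (k - 1*6) = 6 - (k - 6) = 6 - (-6 + k) = 6 + (6 - k) = 12 - k)
v(L) = 2 - 2*L*(2 + L) (v(L) = 2 - (L + L)*(L + 2) = 2 - 2*L*(2 + L))
q = -37 (q = -3 + (2 - 4*5 - 2*5²)/2 = -3 + (2 - 20 - 2*25)/2 = -3 + (2 - 20 - 50)/2 = -3 + (½)*(-68) = -3 - 34 = -37)
K(19, -16)*q = (12 - 1*(-16))*(-37) = (12 + 16)*(-37) = 28*(-37) = -1036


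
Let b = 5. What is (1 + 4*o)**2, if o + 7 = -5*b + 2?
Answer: 14161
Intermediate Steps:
o = -30 (o = -7 + (-5*5 + 2) = -7 + (-25 + 2) = -7 - 23 = -30)
(1 + 4*o)**2 = (1 + 4*(-30))**2 = (1 - 120)**2 = (-119)**2 = 14161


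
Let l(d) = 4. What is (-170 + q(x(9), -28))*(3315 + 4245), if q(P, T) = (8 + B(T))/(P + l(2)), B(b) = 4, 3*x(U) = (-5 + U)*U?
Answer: -1279530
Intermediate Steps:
x(U) = U*(-5 + U)/3 (x(U) = ((-5 + U)*U)/3 = (U*(-5 + U))/3 = U*(-5 + U)/3)
q(P, T) = 12/(4 + P) (q(P, T) = (8 + 4)/(P + 4) = 12/(4 + P))
(-170 + q(x(9), -28))*(3315 + 4245) = (-170 + 12/(4 + (1/3)*9*(-5 + 9)))*(3315 + 4245) = (-170 + 12/(4 + (1/3)*9*4))*7560 = (-170 + 12/(4 + 12))*7560 = (-170 + 12/16)*7560 = (-170 + 12*(1/16))*7560 = (-170 + 3/4)*7560 = -677/4*7560 = -1279530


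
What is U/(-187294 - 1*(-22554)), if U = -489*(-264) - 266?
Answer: -12883/16474 ≈ -0.78202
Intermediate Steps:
U = 128830 (U = 129096 - 266 = 128830)
U/(-187294 - 1*(-22554)) = 128830/(-187294 - 1*(-22554)) = 128830/(-187294 + 22554) = 128830/(-164740) = 128830*(-1/164740) = -12883/16474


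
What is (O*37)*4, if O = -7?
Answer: -1036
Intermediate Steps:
(O*37)*4 = -7*37*4 = -259*4 = -1036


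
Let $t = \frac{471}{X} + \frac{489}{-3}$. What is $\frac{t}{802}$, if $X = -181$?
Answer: $- \frac{14987}{72581} \approx -0.20649$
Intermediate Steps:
$t = - \frac{29974}{181}$ ($t = \frac{471}{-181} + \frac{489}{-3} = 471 \left(- \frac{1}{181}\right) + 489 \left(- \frac{1}{3}\right) = - \frac{471}{181} - 163 = - \frac{29974}{181} \approx -165.6$)
$\frac{t}{802} = - \frac{29974}{181 \cdot 802} = \left(- \frac{29974}{181}\right) \frac{1}{802} = - \frac{14987}{72581}$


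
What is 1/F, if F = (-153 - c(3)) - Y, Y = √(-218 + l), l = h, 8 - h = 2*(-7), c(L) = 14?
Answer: -167/28085 + 14*I/28085 ≈ -0.0059462 + 0.00049849*I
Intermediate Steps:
h = 22 (h = 8 - 2*(-7) = 8 - 1*(-14) = 8 + 14 = 22)
l = 22
Y = 14*I (Y = √(-218 + 22) = √(-196) = 14*I ≈ 14.0*I)
F = -167 - 14*I (F = (-153 - 1*14) - 14*I = (-153 - 14) - 14*I = -167 - 14*I ≈ -167.0 - 14.0*I)
1/F = 1/(-167 - 14*I) = (-167 + 14*I)/28085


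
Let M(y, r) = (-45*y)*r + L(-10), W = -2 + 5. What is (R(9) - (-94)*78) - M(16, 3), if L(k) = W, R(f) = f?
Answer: 9498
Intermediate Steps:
W = 3
L(k) = 3
M(y, r) = 3 - 45*r*y (M(y, r) = (-45*y)*r + 3 = -45*r*y + 3 = 3 - 45*r*y)
(R(9) - (-94)*78) - M(16, 3) = (9 - (-94)*78) - (3 - 45*3*16) = (9 - 94*(-78)) - (3 - 2160) = (9 + 7332) - 1*(-2157) = 7341 + 2157 = 9498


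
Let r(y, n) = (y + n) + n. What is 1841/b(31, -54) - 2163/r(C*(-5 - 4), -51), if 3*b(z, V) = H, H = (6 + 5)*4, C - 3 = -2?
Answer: 236075/1628 ≈ 145.01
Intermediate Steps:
C = 1 (C = 3 - 2 = 1)
r(y, n) = y + 2*n (r(y, n) = (n + y) + n = y + 2*n)
H = 44 (H = 11*4 = 44)
b(z, V) = 44/3 (b(z, V) = (⅓)*44 = 44/3)
1841/b(31, -54) - 2163/r(C*(-5 - 4), -51) = 1841/(44/3) - 2163/(1*(-5 - 4) + 2*(-51)) = 1841*(3/44) - 2163/(1*(-9) - 102) = 5523/44 - 2163/(-9 - 102) = 5523/44 - 2163/(-111) = 5523/44 - 2163*(-1/111) = 5523/44 + 721/37 = 236075/1628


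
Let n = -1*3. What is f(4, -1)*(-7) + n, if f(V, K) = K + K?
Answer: 11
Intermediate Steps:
n = -3
f(V, K) = 2*K
f(4, -1)*(-7) + n = (2*(-1))*(-7) - 3 = -2*(-7) - 3 = 14 - 3 = 11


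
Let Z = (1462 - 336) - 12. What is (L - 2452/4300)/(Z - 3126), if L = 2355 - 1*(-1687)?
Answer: -4344537/2162900 ≈ -2.0087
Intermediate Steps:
Z = 1114 (Z = 1126 - 12 = 1114)
L = 4042 (L = 2355 + 1687 = 4042)
(L - 2452/4300)/(Z - 3126) = (4042 - 2452/4300)/(1114 - 3126) = (4042 - 2452*1/4300)/(-2012) = (4042 - 613/1075)*(-1/2012) = (4344537/1075)*(-1/2012) = -4344537/2162900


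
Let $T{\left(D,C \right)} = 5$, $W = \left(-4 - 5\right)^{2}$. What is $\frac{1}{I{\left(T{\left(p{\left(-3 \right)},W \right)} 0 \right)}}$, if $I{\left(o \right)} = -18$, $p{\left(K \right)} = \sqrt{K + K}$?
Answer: $- \frac{1}{18} \approx -0.055556$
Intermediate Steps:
$W = 81$ ($W = \left(-9\right)^{2} = 81$)
$p{\left(K \right)} = \sqrt{2} \sqrt{K}$ ($p{\left(K \right)} = \sqrt{2 K} = \sqrt{2} \sqrt{K}$)
$\frac{1}{I{\left(T{\left(p{\left(-3 \right)},W \right)} 0 \right)}} = \frac{1}{-18} = - \frac{1}{18}$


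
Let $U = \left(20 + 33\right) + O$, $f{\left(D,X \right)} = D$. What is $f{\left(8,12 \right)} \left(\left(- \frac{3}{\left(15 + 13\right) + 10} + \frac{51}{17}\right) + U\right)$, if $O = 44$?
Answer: $\frac{15188}{19} \approx 799.37$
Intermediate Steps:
$U = 97$ ($U = \left(20 + 33\right) + 44 = 53 + 44 = 97$)
$f{\left(8,12 \right)} \left(\left(- \frac{3}{\left(15 + 13\right) + 10} + \frac{51}{17}\right) + U\right) = 8 \left(\left(- \frac{3}{\left(15 + 13\right) + 10} + \frac{51}{17}\right) + 97\right) = 8 \left(\left(- \frac{3}{28 + 10} + 51 \cdot \frac{1}{17}\right) + 97\right) = 8 \left(\left(- \frac{3}{38} + 3\right) + 97\right) = 8 \left(\frac{111}{38} + 97\right) = 8 \cdot \frac{3797}{38} = \frac{15188}{19}$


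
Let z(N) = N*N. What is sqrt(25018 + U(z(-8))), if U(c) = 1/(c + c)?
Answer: 41*sqrt(3810)/16 ≈ 158.17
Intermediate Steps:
z(N) = N**2
U(c) = 1/(2*c)
sqrt(25018 + U(z(-8))) = sqrt(25018 + 1/(2*((-8)**2))) = sqrt(25018 + (1/2)/64) = sqrt(25018 + (1/2)*(1/64)) = sqrt(25018 + 1/128) = sqrt(3202305/128) = 41*sqrt(3810)/16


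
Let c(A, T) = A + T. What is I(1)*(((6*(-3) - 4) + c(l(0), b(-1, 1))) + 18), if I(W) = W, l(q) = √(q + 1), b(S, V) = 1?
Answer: -2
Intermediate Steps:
l(q) = √(1 + q)
I(1)*(((6*(-3) - 4) + c(l(0), b(-1, 1))) + 18) = 1*(((6*(-3) - 4) + (√(1 + 0) + 1)) + 18) = 1*(((-18 - 4) + (√1 + 1)) + 18) = 1*((-22 + (1 + 1)) + 18) = 1*((-22 + 2) + 18) = 1*(-20 + 18) = 1*(-2) = -2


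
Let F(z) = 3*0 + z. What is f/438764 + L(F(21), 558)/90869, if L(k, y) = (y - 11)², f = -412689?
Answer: 93781500935/39870045916 ≈ 2.3522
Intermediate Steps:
F(z) = z (F(z) = 0 + z = z)
L(k, y) = (-11 + y)²
f/438764 + L(F(21), 558)/90869 = -412689/438764 + (-11 + 558)²/90869 = -412689*1/438764 + 547²*(1/90869) = -412689/438764 + 299209*(1/90869) = -412689/438764 + 299209/90869 = 93781500935/39870045916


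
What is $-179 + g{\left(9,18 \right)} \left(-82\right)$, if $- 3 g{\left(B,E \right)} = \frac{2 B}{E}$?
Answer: $- \frac{455}{3} \approx -151.67$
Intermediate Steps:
$g{\left(B,E \right)} = - \frac{2 B}{3 E}$ ($g{\left(B,E \right)} = - \frac{2 B \frac{1}{E}}{3} = - \frac{2 B}{3 E}$)
$-179 + g{\left(9,18 \right)} \left(-82\right) = -179 + \left(- \frac{2}{3}\right) 9 \cdot \frac{1}{18} \left(-82\right) = -179 - - \frac{82}{3} = -179 + \frac{82}{3} = - \frac{455}{3}$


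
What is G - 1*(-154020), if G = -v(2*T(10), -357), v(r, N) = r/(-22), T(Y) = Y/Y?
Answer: 1694221/11 ≈ 1.5402e+5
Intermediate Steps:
T(Y) = 1
v(r, N) = -r/22 (v(r, N) = r*(-1/22) = -r/22)
G = 1/11 (G = -(-1)*2*1/22 = -(-1)*2/22 = -1*(-1/11) = 1/11 ≈ 0.090909)
G - 1*(-154020) = 1/11 - 1*(-154020) = 1/11 + 154020 = 1694221/11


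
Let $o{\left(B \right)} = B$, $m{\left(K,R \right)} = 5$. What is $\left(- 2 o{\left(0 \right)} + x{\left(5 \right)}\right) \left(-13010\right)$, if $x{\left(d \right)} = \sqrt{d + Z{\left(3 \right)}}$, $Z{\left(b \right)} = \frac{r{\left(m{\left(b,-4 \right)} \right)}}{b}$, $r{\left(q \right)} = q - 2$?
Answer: $- 13010 \sqrt{6} \approx -31868.0$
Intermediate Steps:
$r{\left(q \right)} = -2 + q$
$Z{\left(b \right)} = \frac{3}{b}$ ($Z{\left(b \right)} = \frac{-2 + 5}{b} = \frac{3}{b}$)
$x{\left(d \right)} = \sqrt{1 + d}$ ($x{\left(d \right)} = \sqrt{d + \frac{3}{3}} = \sqrt{d + 3 \cdot \frac{1}{3}} = \sqrt{d + 1} = \sqrt{1 + d}$)
$\left(- 2 o{\left(0 \right)} + x{\left(5 \right)}\right) \left(-13010\right) = \left(\left(-2\right) 0 + \sqrt{1 + 5}\right) \left(-13010\right) = \left(0 + \sqrt{6}\right) \left(-13010\right) = \sqrt{6} \left(-13010\right) = - 13010 \sqrt{6}$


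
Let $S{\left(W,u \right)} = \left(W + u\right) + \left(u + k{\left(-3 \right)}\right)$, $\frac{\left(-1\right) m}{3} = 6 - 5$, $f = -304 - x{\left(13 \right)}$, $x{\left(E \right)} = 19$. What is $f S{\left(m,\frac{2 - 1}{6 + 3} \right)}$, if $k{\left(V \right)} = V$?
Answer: $\frac{16796}{9} \approx 1866.2$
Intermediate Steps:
$f = -323$ ($f = -304 - 19 = -323$)
$m = -3$ ($m = - 3 \left(6 - 5\right) = \left(-3\right) 1 = -3$)
$S{\left(W,u \right)} = -3 + W + 2 u$ ($S{\left(W,u \right)} = \left(W + u\right) + \left(u - 3\right) = \left(W + u\right) + \left(-3 + u\right) = -3 + W + 2 u$)
$f S{\left(m,\frac{2 - 1}{6 + 3} \right)} = - 323 \left(-3 - 3 + 2 \frac{2 - 1}{6 + 3}\right) = - 323 \left(-3 - 3 + 2 \cdot 1 \cdot \frac{1}{9}\right) = - 323 \left(-3 - 3 + 2 \cdot \frac{1}{9}\right) = - 323 \left(-3 - 3 + \frac{2}{9}\right) = \left(-323\right) \left(- \frac{52}{9}\right) = \frac{16796}{9}$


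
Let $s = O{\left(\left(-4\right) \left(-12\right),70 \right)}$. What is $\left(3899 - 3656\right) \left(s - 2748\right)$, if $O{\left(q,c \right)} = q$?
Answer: $-656100$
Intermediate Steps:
$s = 48$ ($s = \left(-4\right) \left(-12\right) = 48$)
$\left(3899 - 3656\right) \left(s - 2748\right) = \left(3899 - 3656\right) \left(48 - 2748\right) = 243 \left(-2700\right) = -656100$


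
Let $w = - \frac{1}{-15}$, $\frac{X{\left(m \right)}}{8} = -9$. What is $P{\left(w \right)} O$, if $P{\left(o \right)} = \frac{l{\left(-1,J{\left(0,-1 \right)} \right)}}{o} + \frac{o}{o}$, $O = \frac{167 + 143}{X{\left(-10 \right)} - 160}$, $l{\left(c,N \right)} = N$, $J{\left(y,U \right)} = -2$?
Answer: $\frac{155}{4} \approx 38.75$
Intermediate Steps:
$X{\left(m \right)} = -72$ ($X{\left(m \right)} = 8 \left(-9\right) = -72$)
$w = \frac{1}{15}$ ($w = \left(-1\right) \left(- \frac{1}{15}\right) = \frac{1}{15} \approx 0.066667$)
$O = - \frac{155}{116}$ ($O = \frac{167 + 143}{-72 - 160} = \frac{310}{-232} = 310 \left(- \frac{1}{232}\right) = - \frac{155}{116} \approx -1.3362$)
$P{\left(o \right)} = 1 - \frac{2}{o}$ ($P{\left(o \right)} = - \frac{2}{o} + \frac{o}{o} = - \frac{2}{o} + 1 = 1 - \frac{2}{o}$)
$P{\left(w \right)} O = \frac{1}{\frac{1}{15}} \left(-2 + \frac{1}{15}\right) \left(- \frac{155}{116}\right) = 15 \left(- \frac{29}{15}\right) \left(- \frac{155}{116}\right) = \left(-29\right) \left(- \frac{155}{116}\right) = \frac{155}{4}$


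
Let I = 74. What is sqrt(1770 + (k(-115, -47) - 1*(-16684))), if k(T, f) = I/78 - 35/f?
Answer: sqrt(62009081238)/1833 ≈ 135.85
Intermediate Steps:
k(T, f) = 37/39 - 35/f (k(T, f) = 74/78 - 35/f = 74*(1/78) - 35/f = 37/39 - 35/f)
sqrt(1770 + (k(-115, -47) - 1*(-16684))) = sqrt(1770 + ((37/39 - 35/(-47)) - 1*(-16684))) = sqrt(1770 + ((37/39 - 35*(-1/47)) + 16684)) = sqrt(1770 + ((37/39 + 35/47) + 16684)) = sqrt(1770 + (3104/1833 + 16684)) = sqrt(1770 + 30584876/1833) = sqrt(33829286/1833) = sqrt(62009081238)/1833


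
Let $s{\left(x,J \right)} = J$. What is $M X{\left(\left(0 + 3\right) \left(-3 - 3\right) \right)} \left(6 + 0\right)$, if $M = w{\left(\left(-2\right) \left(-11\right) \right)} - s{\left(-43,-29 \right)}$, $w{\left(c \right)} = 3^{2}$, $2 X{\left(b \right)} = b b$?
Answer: $36936$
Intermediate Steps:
$X{\left(b \right)} = \frac{b^{2}}{2}$ ($X{\left(b \right)} = \frac{b b}{2} = \frac{b^{2}}{2}$)
$w{\left(c \right)} = 9$
$M = 38$ ($M = 9 - -29 = 9 + 29 = 38$)
$M X{\left(\left(0 + 3\right) \left(-3 - 3\right) \right)} \left(6 + 0\right) = 38 \frac{\left(\left(0 + 3\right) \left(-3 - 3\right)\right)^{2}}{2} \left(6 + 0\right) = 38 \frac{\left(3 \left(-6\right)\right)^{2}}{2} \cdot 6 = 38 \frac{\left(-18\right)^{2}}{2} \cdot 6 = 38 \cdot \frac{1}{2} \cdot 324 \cdot 6 = 38 \cdot 162 \cdot 6 = 38 \cdot 972 = 36936$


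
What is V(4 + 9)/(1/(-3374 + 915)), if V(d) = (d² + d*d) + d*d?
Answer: -1246713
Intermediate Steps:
V(d) = 3*d² (V(d) = (d² + d²) + d² = 2*d² + d² = 3*d²)
V(4 + 9)/(1/(-3374 + 915)) = (3*(4 + 9)²)/(1/(-3374 + 915)) = (3*13²)/(1/(-2459)) = (3*169)/(-1/2459) = 507*(-2459) = -1246713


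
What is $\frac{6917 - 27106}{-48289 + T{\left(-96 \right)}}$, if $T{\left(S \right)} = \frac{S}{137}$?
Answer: $\frac{2765893}{6615689} \approx 0.41808$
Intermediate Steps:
$T{\left(S \right)} = \frac{S}{137}$ ($T{\left(S \right)} = S \frac{1}{137} = \frac{S}{137}$)
$\frac{6917 - 27106}{-48289 + T{\left(-96 \right)}} = \frac{6917 - 27106}{-48289 + \frac{1}{137} \left(-96\right)} = - \frac{20189}{-48289 - \frac{96}{137}} = - \frac{20189}{- \frac{6615689}{137}} = \left(-20189\right) \left(- \frac{137}{6615689}\right) = \frac{2765893}{6615689}$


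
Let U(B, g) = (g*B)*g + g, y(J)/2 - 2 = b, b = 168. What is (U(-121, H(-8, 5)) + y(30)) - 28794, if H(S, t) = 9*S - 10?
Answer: -842140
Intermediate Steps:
H(S, t) = -10 + 9*S
y(J) = 340 (y(J) = 4 + 2*168 = 4 + 336 = 340)
U(B, g) = g + B*g**2 (U(B, g) = (B*g)*g + g = B*g**2 + g = g + B*g**2)
(U(-121, H(-8, 5)) + y(30)) - 28794 = ((-10 + 9*(-8))*(1 - 121*(-10 + 9*(-8))) + 340) - 28794 = ((-10 - 72)*(1 - 121*(-10 - 72)) + 340) - 28794 = (-82*(1 - 121*(-82)) + 340) - 28794 = (-82*(1 + 9922) + 340) - 28794 = (-82*9923 + 340) - 28794 = (-813686 + 340) - 28794 = -813346 - 28794 = -842140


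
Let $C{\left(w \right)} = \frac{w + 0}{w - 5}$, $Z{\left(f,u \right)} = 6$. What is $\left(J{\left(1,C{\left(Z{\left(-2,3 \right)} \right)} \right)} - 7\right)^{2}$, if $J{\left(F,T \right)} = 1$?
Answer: $36$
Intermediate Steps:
$C{\left(w \right)} = \frac{w}{-5 + w}$
$\left(J{\left(1,C{\left(Z{\left(-2,3 \right)} \right)} \right)} - 7\right)^{2} = \left(1 - 7\right)^{2} = \left(-6\right)^{2} = 36$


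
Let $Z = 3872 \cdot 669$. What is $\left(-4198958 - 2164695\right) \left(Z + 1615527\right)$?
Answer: $-26764856334435$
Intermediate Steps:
$Z = 2590368$
$\left(-4198958 - 2164695\right) \left(Z + 1615527\right) = \left(-4198958 - 2164695\right) \left(2590368 + 1615527\right) = \left(-6363653\right) 4205895 = -26764856334435$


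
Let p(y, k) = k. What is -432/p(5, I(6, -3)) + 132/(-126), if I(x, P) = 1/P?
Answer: 27194/21 ≈ 1295.0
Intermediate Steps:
-432/p(5, I(6, -3)) + 132/(-126) = -432/(1/(-3)) + 132/(-126) = -432/(-1/3) + 132*(-1/126) = -432*(-3) - 22/21 = 1296 - 22/21 = 27194/21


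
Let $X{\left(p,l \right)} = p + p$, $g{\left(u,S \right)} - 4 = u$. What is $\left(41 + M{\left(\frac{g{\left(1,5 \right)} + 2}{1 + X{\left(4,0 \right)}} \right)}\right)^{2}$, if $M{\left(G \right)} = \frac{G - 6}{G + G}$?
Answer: $\frac{277729}{196} \approx 1417.0$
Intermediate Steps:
$g{\left(u,S \right)} = 4 + u$
$X{\left(p,l \right)} = 2 p$
$M{\left(G \right)} = \frac{-6 + G}{2 G}$
$\left(41 + M{\left(\frac{g{\left(1,5 \right)} + 2}{1 + X{\left(4,0 \right)}} \right)}\right)^{2} = \left(41 + \frac{-6 + \frac{\left(4 + 1\right) + 2}{1 + 2 \cdot 4}}{2 \frac{\left(4 + 1\right) + 2}{1 + 2 \cdot 4}}\right)^{2} = \left(41 + \frac{-6 + \frac{5 + 2}{1 + 8}}{2 \frac{5 + 2}{1 + 8}}\right)^{2} = \left(41 + \frac{-6 + \frac{7}{9}}{2 \cdot \frac{7}{9}}\right)^{2} = \left(41 + \frac{1}{2} \cdot \frac{9}{7} \left(- \frac{47}{9}\right)\right)^{2} = \left(41 - \frac{47}{14}\right)^{2} = \left(\frac{527}{14}\right)^{2} = \frac{277729}{196}$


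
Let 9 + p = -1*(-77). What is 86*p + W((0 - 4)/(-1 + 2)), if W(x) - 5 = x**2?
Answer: 5869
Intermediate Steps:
W(x) = 5 + x**2
p = 68 (p = -9 - 1*(-77) = -9 + 77 = 68)
86*p + W((0 - 4)/(-1 + 2)) = 86*68 + (5 + ((0 - 4)/(-1 + 2))**2) = 5848 + (5 + (-4/1)**2) = 5848 + (5 + (-4*1)**2) = 5848 + (5 + (-4)**2) = 5848 + (5 + 16) = 5848 + 21 = 5869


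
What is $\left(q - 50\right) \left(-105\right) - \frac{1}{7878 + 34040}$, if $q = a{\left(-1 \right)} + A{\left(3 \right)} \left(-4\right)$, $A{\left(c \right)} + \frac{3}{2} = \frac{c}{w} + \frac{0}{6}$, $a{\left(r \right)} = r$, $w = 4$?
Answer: $\frac{211266719}{41918} \approx 5040.0$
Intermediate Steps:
$A{\left(c \right)} = - \frac{3}{2} + \frac{c}{4}$ ($A{\left(c \right)} = - \frac{3}{2} + \left(\frac{c}{4} + \frac{0}{6}\right) = - \frac{3}{2} + \left(c \frac{1}{4} + 0 \cdot \frac{1}{6}\right) = - \frac{3}{2} + \left(\frac{c}{4} + 0\right) = - \frac{3}{2} + \frac{c}{4}$)
$q = 2$ ($q = -1 + \left(- \frac{3}{2} + \frac{1}{4} \cdot 3\right) \left(-4\right) = -1 + \left(- \frac{3}{2} + \frac{3}{4}\right) \left(-4\right) = -1 - -3 = -1 + 3 = 2$)
$\left(q - 50\right) \left(-105\right) - \frac{1}{7878 + 34040} = \left(2 - 50\right) \left(-105\right) - \frac{1}{7878 + 34040} = \left(-48\right) \left(-105\right) - \frac{1}{41918} = 5040 - \frac{1}{41918} = \frac{211266719}{41918}$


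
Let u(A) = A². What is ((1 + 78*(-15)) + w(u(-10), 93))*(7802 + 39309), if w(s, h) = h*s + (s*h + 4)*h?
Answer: 41146888733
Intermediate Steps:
w(s, h) = h*s + h*(4 + h*s) (w(s, h) = h*s + (h*s + 4)*h = h*s + (4 + h*s)*h = h*s + h*(4 + h*s))
((1 + 78*(-15)) + w(u(-10), 93))*(7802 + 39309) = ((1 + 78*(-15)) + 93*(4 + (-10)² + 93*(-10)²))*(7802 + 39309) = ((1 - 1170) + 93*(4 + 100 + 93*100))*47111 = (-1169 + 93*(4 + 100 + 9300))*47111 = (-1169 + 93*9404)*47111 = (-1169 + 874572)*47111 = 873403*47111 = 41146888733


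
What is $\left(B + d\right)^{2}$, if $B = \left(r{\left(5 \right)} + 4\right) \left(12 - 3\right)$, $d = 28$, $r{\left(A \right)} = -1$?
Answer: $3025$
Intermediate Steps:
$B = 27$ ($B = \left(-1 + 4\right) \left(12 - 3\right) = 3 \cdot 9 = 27$)
$\left(B + d\right)^{2} = \left(27 + 28\right)^{2} = 55^{2} = 3025$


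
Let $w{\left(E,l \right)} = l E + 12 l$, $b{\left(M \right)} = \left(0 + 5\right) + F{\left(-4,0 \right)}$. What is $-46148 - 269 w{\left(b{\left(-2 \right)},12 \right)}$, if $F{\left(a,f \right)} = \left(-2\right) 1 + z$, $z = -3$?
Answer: $-84884$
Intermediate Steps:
$F{\left(a,f \right)} = -5$ ($F{\left(a,f \right)} = \left(-2\right) 1 - 3 = -2 - 3 = -5$)
$b{\left(M \right)} = 0$ ($b{\left(M \right)} = \left(0 + 5\right) - 5 = 5 - 5 = 0$)
$w{\left(E,l \right)} = 12 l + E l$ ($w{\left(E,l \right)} = E l + 12 l = 12 l + E l$)
$-46148 - 269 w{\left(b{\left(-2 \right)},12 \right)} = -46148 - 269 \cdot 12 \left(12 + 0\right) = -46148 - 269 \cdot 12 \cdot 12 = -46148 - 38736 = -84884$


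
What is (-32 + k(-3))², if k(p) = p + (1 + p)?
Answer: 1369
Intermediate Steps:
k(p) = 1 + 2*p
(-32 + k(-3))² = (-32 + (1 + 2*(-3)))² = (-32 + (1 - 6))² = (-32 - 5)² = (-37)² = 1369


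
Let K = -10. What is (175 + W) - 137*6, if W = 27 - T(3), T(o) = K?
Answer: -610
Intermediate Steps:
T(o) = -10
W = 37 (W = 27 - 1*(-10) = 27 + 10 = 37)
(175 + W) - 137*6 = (175 + 37) - 137*6 = 212 - 822 = -610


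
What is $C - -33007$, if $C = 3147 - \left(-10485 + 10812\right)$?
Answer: $35827$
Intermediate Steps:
$C = 2820$ ($C = 3147 - 327 = 2820$)
$C - -33007 = 2820 - -33007 = 2820 + 33007 = 35827$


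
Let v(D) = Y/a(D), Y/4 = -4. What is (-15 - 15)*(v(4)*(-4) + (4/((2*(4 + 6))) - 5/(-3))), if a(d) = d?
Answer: -536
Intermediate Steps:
Y = -16 (Y = 4*(-4) = -16)
v(D) = -16/D
(-15 - 15)*(v(4)*(-4) + (4/((2*(4 + 6))) - 5/(-3))) = (-15 - 15)*(-16/4*(-4) + (4/((2*(4 + 6))) - 5/(-3))) = -30*(-16*¼*(-4) + (4/((2*10)) - 5*(-⅓))) = -30*(-4*(-4) + (4/20 + 5/3)) = -30*(16 + (4*(1/20) + 5/3)) = -30*(16 + (⅕ + 5/3)) = -30*(16 + 28/15) = -30*268/15 = -536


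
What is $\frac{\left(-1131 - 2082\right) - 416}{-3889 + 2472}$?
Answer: $\frac{3629}{1417} \approx 2.561$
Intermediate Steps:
$\frac{\left(-1131 - 2082\right) - 416}{-3889 + 2472} = \frac{-3213 - 416}{-1417} = \left(-3629\right) \left(- \frac{1}{1417}\right) = \frac{3629}{1417}$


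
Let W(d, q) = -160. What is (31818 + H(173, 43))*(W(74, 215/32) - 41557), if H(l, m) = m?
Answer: -1329145337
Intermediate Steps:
(31818 + H(173, 43))*(W(74, 215/32) - 41557) = (31818 + 43)*(-160 - 41557) = 31861*(-41717) = -1329145337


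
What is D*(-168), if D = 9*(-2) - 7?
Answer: 4200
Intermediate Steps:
D = -25 (D = -18 - 7 = -25)
D*(-168) = -25*(-168) = 4200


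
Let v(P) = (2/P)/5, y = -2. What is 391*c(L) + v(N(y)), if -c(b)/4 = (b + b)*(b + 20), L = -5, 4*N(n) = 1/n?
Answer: 1172984/5 ≈ 2.3460e+5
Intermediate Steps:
N(n) = 1/(4*n) (N(n) = (1/n)/4 = 1/(4*n))
v(P) = 2/(5*P) (v(P) = (2/P)*(⅕) = 2/(5*P))
c(b) = -8*b*(20 + b) (c(b) = -4*(b + b)*(b + 20) = -4*2*b*(20 + b) = -8*b*(20 + b))
391*c(L) + v(N(y)) = 391*(-8*(-5)*(20 - 5)) + 2/(5*(((¼)/(-2)))) = 391*(-8*(-5)*15) + 2/(5*(((¼)*(-½)))) = 391*600 + 2/(5*(-⅛)) = 234600 + (⅖)*(-8) = 234600 - 16/5 = 1172984/5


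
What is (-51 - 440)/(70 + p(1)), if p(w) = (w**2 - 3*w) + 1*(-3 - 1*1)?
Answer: -491/64 ≈ -7.6719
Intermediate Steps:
p(w) = -4 + w**2 - 3*w (p(w) = (w**2 - 3*w) + 1*(-3 - 1) = (w**2 - 3*w) + 1*(-4) = (w**2 - 3*w) - 4 = -4 + w**2 - 3*w)
(-51 - 440)/(70 + p(1)) = (-51 - 440)/(70 + (-4 + 1**2 - 3*1)) = -491/(70 + (-4 + 1 - 3)) = -491/(70 - 6) = -491/64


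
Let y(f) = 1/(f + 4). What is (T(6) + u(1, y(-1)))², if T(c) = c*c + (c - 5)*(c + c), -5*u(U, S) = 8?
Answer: 53824/25 ≈ 2153.0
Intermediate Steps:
y(f) = 1/(4 + f)
u(U, S) = -8/5 (u(U, S) = -⅕*8 = -8/5)
T(c) = c² + 2*c*(-5 + c) (T(c) = c² + (-5 + c)*(2*c) = c² + 2*c*(-5 + c))
(T(6) + u(1, y(-1)))² = (6*(-10 + 3*6) - 8/5)² = (6*(-10 + 18) - 8/5)² = (6*8 - 8/5)² = (48 - 8/5)² = (232/5)² = 53824/25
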